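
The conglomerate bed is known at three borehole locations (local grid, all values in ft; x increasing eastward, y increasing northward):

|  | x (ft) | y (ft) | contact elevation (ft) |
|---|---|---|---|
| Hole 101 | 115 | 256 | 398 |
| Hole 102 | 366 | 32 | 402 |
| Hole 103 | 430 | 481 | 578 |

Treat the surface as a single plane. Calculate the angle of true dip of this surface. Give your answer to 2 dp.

Let the plane be z = a·x + b·y + c.
Hole 102−Hole 101: 251a − 224b = 4;  Hole 103−Hole 101: 315a + 225b = 180.
Solving gives a = 0.32448, b = 0.34573.
Gradient magnitude |∇z| = √(a² + b²) = √(0.10529 + 0.11953) = 0.47415.
True dip = arctan(0.47415) = 25.37°, dipping toward SW (azimuth ≈ 223°).

25.37°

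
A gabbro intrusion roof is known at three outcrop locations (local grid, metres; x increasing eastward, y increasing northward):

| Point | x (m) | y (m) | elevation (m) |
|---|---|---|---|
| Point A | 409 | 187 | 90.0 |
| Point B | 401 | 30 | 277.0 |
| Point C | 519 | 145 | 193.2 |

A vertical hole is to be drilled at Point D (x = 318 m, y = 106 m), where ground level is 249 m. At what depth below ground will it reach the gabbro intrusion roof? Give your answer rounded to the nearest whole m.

104 m

Two edge vectors: Point A→Point B = (-8, -157, 187), Point A→Point C = (110, -42, 103.2).
Normal n = (Point A→Point B) × (Point A→Point C) = (-8348.4, 21395.6, 17606).
So ∂z/∂x = −n_x/n_z = 0.47418 and ∂z/∂y = −n_y/n_z = −1.21524.
Intercept c from Point A: 90 − 193.94 + 227.25 = 123.31.
At (318, 106): z_contact = 150.8 − 128.8 + 123.31 = 145.3 m.
Depth below ground = 249 − 145.3 = 104 m.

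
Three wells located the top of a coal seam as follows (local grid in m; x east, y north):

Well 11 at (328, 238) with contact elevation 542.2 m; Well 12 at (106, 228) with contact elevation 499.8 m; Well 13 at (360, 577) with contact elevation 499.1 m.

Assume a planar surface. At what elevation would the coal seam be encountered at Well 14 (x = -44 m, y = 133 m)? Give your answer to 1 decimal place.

484.0 m

Let the plane be z = a·x + b·y + c.
Well 12−Well 11: −222a − 10b = −42.4;  Well 13−Well 11: 32a + 339b = −43.1.
Solving gives a = 0.19756, b = −0.14579.
Then c = 542.2 − a·328 − b·238 = 512.10.
At (-44, 133): z = −8.7 − 19.4 + 512.10 = 484.0 m.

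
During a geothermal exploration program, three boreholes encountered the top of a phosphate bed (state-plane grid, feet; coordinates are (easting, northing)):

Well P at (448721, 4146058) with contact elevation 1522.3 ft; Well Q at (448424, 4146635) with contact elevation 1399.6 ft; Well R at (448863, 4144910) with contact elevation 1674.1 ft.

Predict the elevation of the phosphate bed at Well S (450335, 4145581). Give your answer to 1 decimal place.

Two edge vectors: Well P→Well Q = (-297, 577, -122.7), Well P→Well R = (142, -1148, 151.8).
Normal n = (Well P→Well Q) × (Well P→Well R) = (-53271, 27661.2, 259022).
So ∂z/∂E = −n_x/n_z = 0.205662067 and ∂z/∂N = −n_y/n_z = −0.106790929.
Intercept c from Well P: 1522.3 − 92284.89 + 442761.39 = 351998.80.
At (450335, 4145581): z = 92616.8 − 442710.4 + 351998.80 = 1905.2 ft.

1905.2 ft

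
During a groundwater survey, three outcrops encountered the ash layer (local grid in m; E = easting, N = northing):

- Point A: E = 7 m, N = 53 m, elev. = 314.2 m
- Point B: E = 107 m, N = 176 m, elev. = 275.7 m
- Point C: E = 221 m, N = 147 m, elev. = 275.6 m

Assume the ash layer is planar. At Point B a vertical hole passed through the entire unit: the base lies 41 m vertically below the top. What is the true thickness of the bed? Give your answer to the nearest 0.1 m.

39.6 m

Two edge vectors: Point A→Point B = (100, 123, -38.5), Point A→Point C = (214, 94, -38.6).
Normal n = (Point A→Point B) × (Point A→Point C) = (-1128.8, -4379, -16922).
So ∂z/∂E = −n_x/n_z = −0.06671 and ∂z/∂N = −n_y/n_z = −0.25878.
|∇z| = √(a²+b²) = 0.26723, so dip δ = arctan(0.26723) = 14.96°.
True thickness = vertical thickness × cos δ = 41 × cos 14.96° = 39.6 m.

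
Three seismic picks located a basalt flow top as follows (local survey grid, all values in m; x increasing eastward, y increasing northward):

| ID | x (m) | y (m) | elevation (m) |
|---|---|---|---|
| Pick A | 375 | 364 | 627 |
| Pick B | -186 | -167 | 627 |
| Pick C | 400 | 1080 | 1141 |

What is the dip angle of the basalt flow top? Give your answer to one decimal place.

45.6°

Let the plane be z = a·x + b·y + c.
Pick B−Pick A: −561a − 531b = 0;  Pick C−Pick A: 25a + 716b = 514.
Solving gives a = −0.70271, b = 0.74241.
Gradient magnitude |∇z| = √(a² + b²) = √(0.49380 + 0.55118) = 1.02224.
True dip = arctan(1.02224) = 45.6°, dipping toward SE (azimuth ≈ 137°).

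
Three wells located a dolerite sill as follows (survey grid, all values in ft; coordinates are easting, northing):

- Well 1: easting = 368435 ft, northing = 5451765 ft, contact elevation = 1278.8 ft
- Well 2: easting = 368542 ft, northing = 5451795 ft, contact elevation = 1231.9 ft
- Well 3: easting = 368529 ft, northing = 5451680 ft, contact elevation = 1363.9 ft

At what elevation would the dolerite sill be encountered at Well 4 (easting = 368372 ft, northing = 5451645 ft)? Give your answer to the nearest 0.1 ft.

Let the plane be z = a·easting + b·northing + c.
Well 2−Well 1: 107a + 30b = −46.9;  Well 3−Well 1: 94a − 85b = 85.1.
Solving gives a = −0.120310533, b = −1.134225766.
Then c = 1278.8 − a·368435 − b·5451765 = 6229137.74.
At (368372, 5451645): z = −44319.0 − 6183396.2 + 6229137.74 = 1422.5 ft.

1422.5 ft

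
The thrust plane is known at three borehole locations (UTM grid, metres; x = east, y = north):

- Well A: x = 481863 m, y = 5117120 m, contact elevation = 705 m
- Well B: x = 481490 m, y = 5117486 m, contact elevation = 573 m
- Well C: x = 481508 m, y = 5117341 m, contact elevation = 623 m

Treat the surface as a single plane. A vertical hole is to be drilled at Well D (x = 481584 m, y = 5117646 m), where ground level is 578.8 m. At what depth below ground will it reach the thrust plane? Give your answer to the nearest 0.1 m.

Let the plane be z = a·x + b·y + c.
Well B−Well A: −373a + 366b = −132;  Well C−Well A: −355a + 221b = −82.
Solving gives a = 0.017685327, b = −0.342632166.
Then c = 705 − a·481863 − b·5117120 = 1745473.01.
At (481584, 5117646): z_contact = 8516.97 − 1753470.14 + 1745473.01 = 519.84 m.
Depth below ground = 578.8 − 519.84 = 59.0 m.

59.0 m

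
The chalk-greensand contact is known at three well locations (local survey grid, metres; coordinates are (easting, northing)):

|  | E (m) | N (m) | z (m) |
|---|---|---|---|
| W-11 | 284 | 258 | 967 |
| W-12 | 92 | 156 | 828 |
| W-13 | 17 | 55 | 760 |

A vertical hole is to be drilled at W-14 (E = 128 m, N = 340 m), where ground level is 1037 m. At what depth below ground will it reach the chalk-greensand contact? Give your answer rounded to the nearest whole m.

Let the plane be z = a·E + b·N + c.
W-12−W-11: −192a − 102b = −139;  W-13−W-11: −267a − 203b = −207.
Solving gives a = 0.60492, b = 0.22407.
Then c = 967 − a·284 − b·258 = 737.39.
At (128, 340): z_contact = 77.4 + 76.2 + 737.39 = 891.0 m.
Depth below ground = 1037 − 891.0 = 146 m.

146 m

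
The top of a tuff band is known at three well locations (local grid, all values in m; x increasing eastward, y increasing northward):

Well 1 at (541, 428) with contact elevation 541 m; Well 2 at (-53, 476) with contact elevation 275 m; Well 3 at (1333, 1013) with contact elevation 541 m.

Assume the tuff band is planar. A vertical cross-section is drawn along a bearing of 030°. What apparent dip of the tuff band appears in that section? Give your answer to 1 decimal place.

Two edge vectors: Well 1→Well 2 = (-594, 48, -266), Well 1→Well 3 = (792, 585, 0).
Normal n = (Well 1→Well 2) × (Well 1→Well 3) = (155610, -210672, -385506).
So ∂z/∂x = −n_x/n_z = 0.40365 and ∂z/∂y = −n_y/n_z = −0.54648.
Unit vector along 030° is (sin 30°, cos 30°) = (0.5000, 0.8660).
Slope in that direction = a·(0.5000) + b·(0.8660) = −0.27144.
Apparent dip = arctan|0.27144| = 15.2° (true dip is 34.2°, so apparent ≤ true as expected).

15.2°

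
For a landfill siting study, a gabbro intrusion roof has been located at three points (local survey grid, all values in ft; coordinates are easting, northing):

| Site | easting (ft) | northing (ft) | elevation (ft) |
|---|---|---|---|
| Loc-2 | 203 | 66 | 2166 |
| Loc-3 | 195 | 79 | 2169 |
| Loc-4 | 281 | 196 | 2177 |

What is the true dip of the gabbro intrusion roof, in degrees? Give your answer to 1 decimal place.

Two edge vectors: Loc-2→Loc-3 = (-8, 13, 3), Loc-2→Loc-4 = (78, 130, 11).
Normal n = (Loc-2→Loc-3) × (Loc-2→Loc-4) = (-247, 322, -2054).
So ∂z/∂easting = −n_x/n_z = −0.12025 and ∂z/∂northing = −n_y/n_z = 0.15677.
Gradient magnitude |∇z| = √(a² + b²) = √(0.01446 + 0.02458) = 0.19758.
True dip = arctan(0.19758) = 11.2°, dipping toward SE (azimuth ≈ 143°).

11.2°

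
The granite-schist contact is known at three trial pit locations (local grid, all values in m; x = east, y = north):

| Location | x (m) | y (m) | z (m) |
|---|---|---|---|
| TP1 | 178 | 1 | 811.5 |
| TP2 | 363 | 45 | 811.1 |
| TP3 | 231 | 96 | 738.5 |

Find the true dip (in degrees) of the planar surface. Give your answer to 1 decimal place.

Two edge vectors: TP1→TP2 = (185, 44, -0.4), TP1→TP3 = (53, 95, -73).
Normal n = (TP1→TP2) × (TP1→TP3) = (-3174, 13483.8, 15243).
So ∂z/∂x = −n_x/n_z = 0.20823 and ∂z/∂y = −n_y/n_z = −0.88459.
Gradient magnitude |∇z| = √(a² + b²) = √(0.04336 + 0.78250) = 0.90877.
True dip = arctan(0.90877) = 42.3°, dipping toward NNW (azimuth ≈ 347°).

42.3°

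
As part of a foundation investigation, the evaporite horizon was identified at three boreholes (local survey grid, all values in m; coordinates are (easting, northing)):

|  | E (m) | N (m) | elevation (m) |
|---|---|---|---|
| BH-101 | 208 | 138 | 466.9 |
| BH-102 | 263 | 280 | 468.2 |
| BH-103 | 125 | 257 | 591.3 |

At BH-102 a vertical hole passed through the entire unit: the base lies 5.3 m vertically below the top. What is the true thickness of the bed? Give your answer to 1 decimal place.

Let the plane be z = a·E + b·N + c.
BH-102−BH-101: 55a + 142b = 1.3;  BH-103−BH-101: −83a + 119b = 124.4.
Solving gives a = −0.95522, b = 0.37913.
|∇z| = √(a²+b²) = 1.02771, so dip δ = arctan(1.02771) = 45.78°.
True thickness = vertical thickness × cos δ = 5.3 × cos 45.78° = 3.7 m.

3.7 m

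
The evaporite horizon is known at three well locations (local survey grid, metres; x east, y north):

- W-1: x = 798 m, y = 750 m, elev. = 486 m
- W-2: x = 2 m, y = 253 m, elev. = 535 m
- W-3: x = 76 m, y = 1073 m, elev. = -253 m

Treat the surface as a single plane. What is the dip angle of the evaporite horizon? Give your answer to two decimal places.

Two edge vectors: W-1→W-2 = (-796, -497, 49), W-1→W-3 = (-722, 323, -739).
Normal n = (W-1→W-2) × (W-1→W-3) = (351456, -623622, -615942).
So ∂z/∂x = −n_x/n_z = 0.57060 and ∂z/∂y = −n_y/n_z = −1.01247.
Gradient magnitude |∇z| = √(a² + b²) = √(0.32558 + 1.02509) = 1.16219.
True dip = arctan(1.16219) = 49.29°, dipping toward NNW (azimuth ≈ 331°).

49.29°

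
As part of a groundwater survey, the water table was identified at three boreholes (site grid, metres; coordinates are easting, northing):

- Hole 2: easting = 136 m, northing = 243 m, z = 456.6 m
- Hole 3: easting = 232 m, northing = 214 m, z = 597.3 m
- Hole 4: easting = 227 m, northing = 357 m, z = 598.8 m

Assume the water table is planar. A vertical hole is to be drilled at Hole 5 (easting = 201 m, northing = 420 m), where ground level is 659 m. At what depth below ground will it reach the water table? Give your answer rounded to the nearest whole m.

Let the plane be z = a·easting + b·northing + c.
Hole 3−Hole 2: 96a − 29b = 140.7;  Hole 4−Hole 2: 91a + 114b = 142.2.
Solving gives a = 1.48447, b = 0.06239.
Then c = 456.6 − a·136 − b·243 = 239.55.
At (201, 420): z_contact = 298.4 + 26.2 + 239.55 = 564.1 m.
Depth below ground = 659 − 564.1 = 95 m.

95 m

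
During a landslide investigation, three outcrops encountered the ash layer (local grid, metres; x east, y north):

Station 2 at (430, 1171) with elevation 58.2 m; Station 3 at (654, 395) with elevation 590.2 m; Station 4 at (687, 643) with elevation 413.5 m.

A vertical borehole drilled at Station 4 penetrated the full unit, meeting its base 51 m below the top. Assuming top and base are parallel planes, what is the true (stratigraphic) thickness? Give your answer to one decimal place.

Let the plane be z = a·x + b·y + c.
Station 3−Station 2: 224a − 776b = 532;  Station 4−Station 2: 257a − 528b = 355.3.
Solving gives a = −0.06386, b = −0.70400.
|∇z| = √(a²+b²) = 0.70689, so dip δ = arctan(0.70689) = 35.26°.
True thickness = vertical thickness × cos δ = 51 × cos 35.26° = 41.6 m.

41.6 m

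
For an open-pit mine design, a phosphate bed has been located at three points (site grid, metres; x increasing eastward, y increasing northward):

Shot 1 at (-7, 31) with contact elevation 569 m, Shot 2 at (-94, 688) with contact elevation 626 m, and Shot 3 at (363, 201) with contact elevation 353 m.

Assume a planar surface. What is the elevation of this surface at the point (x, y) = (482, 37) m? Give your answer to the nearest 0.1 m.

Two edge vectors: Shot 1→Shot 2 = (-87, 657, 57), Shot 1→Shot 3 = (370, 170, -216).
Normal n = (Shot 1→Shot 2) × (Shot 1→Shot 3) = (-151602, 2298, -257880).
So ∂z/∂x = −n_x/n_z = −0.58788 and ∂z/∂y = −n_y/n_z = 0.00891.
Intercept c from Shot 1: 569 − 4.12 − 0.28 = 564.61.
At (482, 37): z = −283.4 + 0.3 + 564.61 = 281.6 m.

281.6 m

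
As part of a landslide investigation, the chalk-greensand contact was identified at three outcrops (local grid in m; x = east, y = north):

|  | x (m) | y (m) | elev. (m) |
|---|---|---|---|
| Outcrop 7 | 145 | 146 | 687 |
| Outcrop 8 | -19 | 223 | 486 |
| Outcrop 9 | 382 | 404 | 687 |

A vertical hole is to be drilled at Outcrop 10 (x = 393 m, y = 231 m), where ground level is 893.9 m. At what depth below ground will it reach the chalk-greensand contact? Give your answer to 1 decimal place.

61.4 m

Let the plane be z = a·x + b·y + c.
Outcrop 8−Outcrop 7: −164a + 77b = −201;  Outcrop 9−Outcrop 7: 237a + 258b = 0.
Solving gives a = 0.85629, b = −0.78660.
Then c = 687 − a·145 − b·146 = 677.68.
At (393, 231): z_contact = 336.52 − 181.70 + 677.68 = 832.50 m.
Depth below ground = 893.9 − 832.50 = 61.4 m.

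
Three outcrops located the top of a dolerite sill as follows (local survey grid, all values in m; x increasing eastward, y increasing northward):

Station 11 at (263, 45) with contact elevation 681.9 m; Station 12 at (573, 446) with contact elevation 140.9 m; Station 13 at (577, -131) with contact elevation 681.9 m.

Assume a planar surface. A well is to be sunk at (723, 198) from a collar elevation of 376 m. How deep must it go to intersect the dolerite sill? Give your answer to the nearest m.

81 m

Two edge vectors: Station 11→Station 12 = (310, 401, -541), Station 11→Station 13 = (314, -176, 0).
Normal n = (Station 11→Station 12) × (Station 11→Station 13) = (-95216, -169874, -180474).
So ∂z/∂x = −n_x/n_z = −0.52759 and ∂z/∂y = −n_y/n_z = −0.94127.
Intercept c from Station 11: 681.9 + 138.76 + 42.36 = 863.01.
At (723, 198): z_contact = −381.4 − 186.4 + 863.01 = 295.2 m.
Depth below ground = 376 − 295.2 = 81 m.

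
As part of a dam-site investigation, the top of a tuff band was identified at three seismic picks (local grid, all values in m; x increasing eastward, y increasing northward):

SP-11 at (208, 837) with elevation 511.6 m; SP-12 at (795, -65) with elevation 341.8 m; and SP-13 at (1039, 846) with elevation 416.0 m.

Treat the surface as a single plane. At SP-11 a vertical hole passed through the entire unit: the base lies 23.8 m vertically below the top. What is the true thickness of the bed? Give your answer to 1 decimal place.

23.5 m

Let the plane be z = a·x + b·y + c.
SP-12−SP-11: 587a − 902b = −169.8;  SP-13−SP-11: 831a + 9b = −95.6.
Solving gives a = −0.11626, b = 0.11259.
|∇z| = √(a²+b²) = 0.16184, so dip δ = arctan(0.16184) = 9.19°.
True thickness = vertical thickness × cos δ = 23.8 × cos 9.19° = 23.5 m.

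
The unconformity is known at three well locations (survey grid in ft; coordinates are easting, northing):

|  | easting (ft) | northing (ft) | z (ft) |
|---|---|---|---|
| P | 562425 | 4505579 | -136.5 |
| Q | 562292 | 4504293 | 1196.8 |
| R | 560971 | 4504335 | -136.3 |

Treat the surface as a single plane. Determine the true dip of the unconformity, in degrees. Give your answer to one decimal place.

Two edge vectors: P→Q = (-133, -1286, 1333.3), P→R = (-1454, -1244, 0.2).
Normal n = (P→Q) × (P→R) = (1658368, -1938591.6, -1704392).
So ∂z/∂easting = −n_x/n_z = 0.97300 and ∂z/∂northing = −n_y/n_z = −1.13741.
Gradient magnitude |∇z| = √(a² + b²) = √(0.94672 + 1.29370) = 1.49680.
True dip = arctan(1.49680) = 56.3°, dipping toward NW (azimuth ≈ 319°).

56.3°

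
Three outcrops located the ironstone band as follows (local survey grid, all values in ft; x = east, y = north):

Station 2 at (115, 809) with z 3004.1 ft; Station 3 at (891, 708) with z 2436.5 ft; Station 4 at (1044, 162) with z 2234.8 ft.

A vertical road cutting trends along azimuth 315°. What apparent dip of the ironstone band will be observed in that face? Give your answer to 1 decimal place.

Two edge vectors: Station 2→Station 3 = (776, -101, -567.6), Station 2→Station 4 = (929, -647, -769.3).
Normal n = (Station 2→Station 3) × (Station 2→Station 4) = (-289537.9, 69676.4, -408243).
So ∂z/∂x = −n_x/n_z = −0.70923 and ∂z/∂y = −n_y/n_z = 0.17067.
Unit vector along 315° is (sin 315°, cos 315°) = (-0.7071, 0.7071).
Slope in that direction = a·(-0.7071) + b·(0.7071) = 0.62219.
Apparent dip = arctan|0.62219| = 31.9° (true dip is 36.1°, so apparent ≤ true as expected).

31.9°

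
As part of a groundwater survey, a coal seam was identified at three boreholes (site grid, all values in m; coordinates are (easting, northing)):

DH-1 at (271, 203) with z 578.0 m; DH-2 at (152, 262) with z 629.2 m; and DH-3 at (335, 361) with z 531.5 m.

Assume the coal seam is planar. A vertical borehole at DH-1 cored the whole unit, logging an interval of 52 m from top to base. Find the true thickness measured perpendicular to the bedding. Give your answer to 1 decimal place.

Let the plane be z = a·E + b·N + c.
DH-2−DH-1: −119a + 59b = 51.2;  DH-3−DH-1: 64a + 158b = −46.5.
Solving gives a = −0.47981, b = −0.09995.
|∇z| = √(a²+b²) = 0.49011, so dip δ = arctan(0.49011) = 26.11°.
True thickness = vertical thickness × cos δ = 52 × cos 26.11° = 46.7 m.

46.7 m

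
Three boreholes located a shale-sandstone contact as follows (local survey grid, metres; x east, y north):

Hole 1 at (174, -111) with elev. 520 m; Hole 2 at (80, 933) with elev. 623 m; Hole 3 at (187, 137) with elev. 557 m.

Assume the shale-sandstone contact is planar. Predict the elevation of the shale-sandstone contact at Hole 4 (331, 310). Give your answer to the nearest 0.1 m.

Two edge vectors: Hole 1→Hole 2 = (-94, 1044, 103), Hole 1→Hole 3 = (13, 248, 37).
Normal n = (Hole 1→Hole 2) × (Hole 1→Hole 3) = (13084, 4817, -36884).
So ∂z/∂x = −n_x/n_z = 0.35473 and ∂z/∂y = −n_y/n_z = 0.13060.
Intercept c from Hole 1: 520 − 61.72 + 14.50 = 472.77.
At (331, 310): z = 117.4 + 40.5 + 472.77 = 630.7 m.

630.7 m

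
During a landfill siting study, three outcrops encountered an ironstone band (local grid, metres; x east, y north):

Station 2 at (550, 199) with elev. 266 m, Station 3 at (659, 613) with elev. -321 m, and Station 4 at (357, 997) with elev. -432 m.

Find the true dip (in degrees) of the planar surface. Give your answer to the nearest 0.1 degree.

57.4°

Two edge vectors: Station 2→Station 3 = (109, 414, -587), Station 2→Station 4 = (-193, 798, -698).
Normal n = (Station 2→Station 3) × (Station 2→Station 4) = (179454, 189373, 166884).
So ∂z/∂x = −n_x/n_z = −1.07532 and ∂z/∂y = −n_y/n_z = −1.13476.
Gradient magnitude |∇z| = √(a² + b²) = √(1.15632 + 1.28768) = 1.56333.
True dip = arctan(1.56333) = 57.4°, dipping toward NE (azimuth ≈ 043°).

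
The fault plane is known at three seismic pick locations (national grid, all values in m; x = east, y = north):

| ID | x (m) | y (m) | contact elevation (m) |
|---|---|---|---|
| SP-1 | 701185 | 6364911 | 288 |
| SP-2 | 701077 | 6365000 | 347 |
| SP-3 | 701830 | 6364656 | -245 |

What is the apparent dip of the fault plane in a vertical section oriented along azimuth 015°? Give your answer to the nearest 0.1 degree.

42.4°

Two edge vectors: SP-1→SP-2 = (-108, 89, 59), SP-1→SP-3 = (645, -255, -533).
Normal n = (SP-1→SP-2) × (SP-1→SP-3) = (-32392, -19509, -29865).
So ∂z/∂x = −n_x/n_z = −1.08461 and ∂z/∂y = −n_y/n_z = −0.65324.
Unit vector along 015° is (sin 15°, cos 15°) = (0.2588, 0.9659).
Slope in that direction = a·(0.2588) + b·(0.9659) = −0.91170.
Apparent dip = arctan|0.91170| = 42.4° (true dip is 51.7°, so apparent ≤ true as expected).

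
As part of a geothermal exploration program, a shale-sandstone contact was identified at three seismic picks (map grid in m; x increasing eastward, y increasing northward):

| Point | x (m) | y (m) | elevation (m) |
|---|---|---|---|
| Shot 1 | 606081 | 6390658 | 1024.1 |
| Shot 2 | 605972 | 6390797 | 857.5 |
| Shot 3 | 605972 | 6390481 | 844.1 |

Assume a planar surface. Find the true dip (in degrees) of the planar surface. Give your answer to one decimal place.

Let the plane be z = a·x + b·y + c.
Shot 2−Shot 1: −109a + 139b = −166.6;  Shot 3−Shot 1: −109a − 177b = −180.
Solving gives a = 1.58252, b = 0.04241.
Gradient magnitude |∇z| = √(a² + b²) = √(2.50436 + 0.00180) = 1.58308.
True dip = arctan(1.58308) = 57.7°, dipping toward W (azimuth ≈ 268°).

57.7°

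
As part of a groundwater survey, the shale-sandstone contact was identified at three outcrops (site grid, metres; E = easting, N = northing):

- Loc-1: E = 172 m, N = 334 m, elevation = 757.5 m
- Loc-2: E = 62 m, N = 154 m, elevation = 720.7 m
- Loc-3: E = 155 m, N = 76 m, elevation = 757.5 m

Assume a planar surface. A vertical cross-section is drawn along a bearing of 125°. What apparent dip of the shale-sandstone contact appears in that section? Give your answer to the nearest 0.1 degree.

17.8°

Two edge vectors: Loc-1→Loc-2 = (-110, -180, -36.8), Loc-1→Loc-3 = (-17, -258, 0).
Normal n = (Loc-1→Loc-2) × (Loc-1→Loc-3) = (-9494.4, 625.6, 25320).
So ∂z/∂E = −n_x/n_z = 0.37498 and ∂z/∂N = −n_y/n_z = −0.02471.
Unit vector along 125° is (sin 125°, cos 125°) = (0.8192, -0.5736).
Slope in that direction = a·(0.8192) + b·(-0.5736) = 0.32133.
Apparent dip = arctan|0.32133| = 17.8° (true dip is 20.6°, so apparent ≤ true as expected).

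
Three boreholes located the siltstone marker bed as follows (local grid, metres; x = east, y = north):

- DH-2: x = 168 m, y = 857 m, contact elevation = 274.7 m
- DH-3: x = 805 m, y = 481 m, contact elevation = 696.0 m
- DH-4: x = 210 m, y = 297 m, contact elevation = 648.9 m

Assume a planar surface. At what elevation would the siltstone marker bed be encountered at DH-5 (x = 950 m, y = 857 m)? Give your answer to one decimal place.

Two edge vectors: DH-2→DH-3 = (637, -376, 421.3), DH-2→DH-4 = (42, -560, 374.2).
Normal n = (DH-2→DH-3) × (DH-2→DH-4) = (95228.8, -220670.8, -340928).
So ∂z/∂x = −n_x/n_z = 0.27932 and ∂z/∂y = −n_y/n_z = −0.64727.
Intercept c from DH-2: 274.7 − 46.93 + 554.71 = 782.48.
At (950, 857): z = 265.4 − 554.7 + 782.48 = 493.1 m.

493.1 m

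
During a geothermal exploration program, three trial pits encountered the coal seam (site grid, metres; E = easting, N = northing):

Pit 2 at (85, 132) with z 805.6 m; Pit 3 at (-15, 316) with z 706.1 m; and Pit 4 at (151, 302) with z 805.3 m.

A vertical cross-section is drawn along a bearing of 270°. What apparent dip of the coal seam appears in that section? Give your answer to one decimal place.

30.0°

Let the plane be z = a·E + b·N + c.
Pit 3−Pit 2: −100a + 184b = −99.5;  Pit 4−Pit 2: 66a + 170b = −0.3.
Solving gives a = 0.57850, b = −0.22636.
Unit vector along 270° is (sin 270°, cos 270°) = (-1.0000, -0.0000).
Slope in that direction = a·(-1.0000) + b·(-0.0000) = −0.57850.
Apparent dip = arctan|0.57850| = 30.0° (true dip is 31.8°, so apparent ≤ true as expected).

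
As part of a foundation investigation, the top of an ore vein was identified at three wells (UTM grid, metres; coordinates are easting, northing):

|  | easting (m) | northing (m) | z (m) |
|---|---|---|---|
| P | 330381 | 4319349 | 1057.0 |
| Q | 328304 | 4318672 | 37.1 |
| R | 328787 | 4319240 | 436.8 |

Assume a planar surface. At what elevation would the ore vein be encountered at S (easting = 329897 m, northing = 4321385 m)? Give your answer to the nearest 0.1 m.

Let the plane be z = a·easting + b·northing + c.
Q−P: −2077a − 677b = −1019.9;  R−P: −1594a − 109b = −620.2.
Solving gives a = 0.362014788, b = 0.395857144.
Then c = 1057 − a·330381 − b·4319349 = −1828390.97.
At (329897, 4321385): z = 119427.6 + 1710651.1 − 1828390.97 = 1687.7 m.

1687.7 m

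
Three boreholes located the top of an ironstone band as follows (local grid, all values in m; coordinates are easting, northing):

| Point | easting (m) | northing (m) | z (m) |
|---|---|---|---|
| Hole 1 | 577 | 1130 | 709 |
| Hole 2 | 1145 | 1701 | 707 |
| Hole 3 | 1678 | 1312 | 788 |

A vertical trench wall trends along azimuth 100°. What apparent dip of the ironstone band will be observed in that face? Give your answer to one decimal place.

Let the plane be z = a·easting + b·northing + c.
Hole 2−Hole 1: 568a + 571b = −2;  Hole 3−Hole 1: 1101a + 182b = 79.
Solving gives a = 0.08657, b = −0.08961.
Unit vector along 100° is (sin 100°, cos 100°) = (0.9848, -0.1736).
Slope in that direction = a·(0.9848) + b·(-0.1736) = 0.10081.
Apparent dip = arctan|0.10081| = 5.8° (true dip is 7.1°, so apparent ≤ true as expected).

5.8°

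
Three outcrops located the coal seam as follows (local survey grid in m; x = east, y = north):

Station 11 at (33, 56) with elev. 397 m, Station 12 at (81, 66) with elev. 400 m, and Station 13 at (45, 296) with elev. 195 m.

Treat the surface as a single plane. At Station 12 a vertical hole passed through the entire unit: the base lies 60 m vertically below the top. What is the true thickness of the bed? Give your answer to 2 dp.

44.89 m

Let the plane be z = a·x + b·y + c.
Station 12−Station 11: 48a + 10b = 3;  Station 13−Station 11: 12a + 240b = −202.
Solving gives a = 0.24035, b = −0.85368.
|∇z| = √(a²+b²) = 0.88687, so dip δ = arctan(0.88687) = 41.57°.
True thickness = vertical thickness × cos δ = 60 × cos 41.57° = 44.89 m.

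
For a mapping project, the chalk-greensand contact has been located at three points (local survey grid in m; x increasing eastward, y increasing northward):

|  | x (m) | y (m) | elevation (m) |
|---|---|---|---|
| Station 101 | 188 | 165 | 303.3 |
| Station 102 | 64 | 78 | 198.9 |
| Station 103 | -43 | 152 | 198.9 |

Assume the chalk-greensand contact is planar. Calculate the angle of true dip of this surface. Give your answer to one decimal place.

36.3°

Two edge vectors: Station 101→Station 102 = (-124, -87, -104.4), Station 101→Station 103 = (-231, -13, -104.4).
Normal n = (Station 101→Station 102) × (Station 101→Station 103) = (7725.6, 11170.8, -18485).
So ∂z/∂x = −n_x/n_z = 0.41794 and ∂z/∂y = −n_y/n_z = 0.60432.
Gradient magnitude |∇z| = √(a² + b²) = √(0.17467 + 0.36520) = 0.73476.
True dip = arctan(0.73476) = 36.3°, dipping toward SW (azimuth ≈ 215°).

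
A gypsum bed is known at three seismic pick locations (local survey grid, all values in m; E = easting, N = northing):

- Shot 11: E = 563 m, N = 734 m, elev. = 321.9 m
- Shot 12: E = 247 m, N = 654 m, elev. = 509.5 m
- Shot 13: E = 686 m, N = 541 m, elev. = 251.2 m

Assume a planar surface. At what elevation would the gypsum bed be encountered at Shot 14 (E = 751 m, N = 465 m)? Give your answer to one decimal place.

213.6 m

Two edge vectors: Shot 11→Shot 12 = (-316, -80, 187.6), Shot 11→Shot 13 = (123, -193, -70.7).
Normal n = (Shot 11→Shot 12) × (Shot 11→Shot 13) = (41862.8, 733.6, 70828).
So ∂z/∂E = −n_x/n_z = −0.59105 and ∂z/∂N = −n_y/n_z = −0.01036.
Intercept c from Shot 11: 321.9 + 332.76 + 7.60 = 662.26.
At (751, 465): z = −443.9 − 4.8 + 662.26 = 213.6 m.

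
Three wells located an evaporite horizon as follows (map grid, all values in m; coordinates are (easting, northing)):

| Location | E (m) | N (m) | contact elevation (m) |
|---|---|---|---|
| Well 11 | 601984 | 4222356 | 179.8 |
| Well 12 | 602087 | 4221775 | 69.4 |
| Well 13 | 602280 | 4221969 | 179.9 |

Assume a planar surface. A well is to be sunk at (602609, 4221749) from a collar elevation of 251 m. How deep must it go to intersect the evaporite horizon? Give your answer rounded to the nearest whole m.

Two edge vectors: Well 11→Well 12 = (103, -581, -110.4), Well 11→Well 13 = (296, -387, 0.1).
Normal n = (Well 11→Well 12) × (Well 11→Well 13) = (-42782.9, -32688.7, 132115).
So ∂z/∂E = −n_x/n_z = 0.32383075 and ∂z/∂N = −n_y/n_z = 0.24742611.
Intercept c from Well 11: 179.8 − 194940.93 − 1044721.10 = −1239482.24.
At (602609, 4221749): z_contact = 195143.3 + 1044570.9 − 1239482.24 = 232.0 m.
Depth below ground = 251 − 232.0 = 19 m.

19 m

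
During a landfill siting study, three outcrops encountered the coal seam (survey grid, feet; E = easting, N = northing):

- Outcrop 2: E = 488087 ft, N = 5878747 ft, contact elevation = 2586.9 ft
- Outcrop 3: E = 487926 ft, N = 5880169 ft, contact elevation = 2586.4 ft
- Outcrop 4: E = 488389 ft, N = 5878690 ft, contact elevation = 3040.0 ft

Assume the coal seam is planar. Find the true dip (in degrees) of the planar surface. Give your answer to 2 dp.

57.05°

Let the plane be z = a·E + b·N + c.
Outcrop 3−Outcrop 2: −161a + 1422b = −0.5;  Outcrop 4−Outcrop 2: 302a − 57b = 453.1.
Solving gives a = 1.53302, b = 0.17322.
Gradient magnitude |∇z| = √(a² + b²) = √(2.35016 + 0.03000) = 1.54278.
True dip = arctan(1.54278) = 57.05°, dipping toward W (azimuth ≈ 264°).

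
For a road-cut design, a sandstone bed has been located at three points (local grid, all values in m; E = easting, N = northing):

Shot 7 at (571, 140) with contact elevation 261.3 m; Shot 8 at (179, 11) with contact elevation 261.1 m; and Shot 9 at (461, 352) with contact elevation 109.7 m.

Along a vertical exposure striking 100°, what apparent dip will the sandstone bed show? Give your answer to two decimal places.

Let the plane be z = a·E + b·N + c.
Shot 8−Shot 7: −392a − 129b = −0.2;  Shot 9−Shot 7: −110a + 212b = −151.6.
Solving gives a = 0.20144, b = −0.61057.
Unit vector along 100° is (sin 100°, cos 100°) = (0.9848, -0.1736).
Slope in that direction = a·(0.9848) + b·(-0.1736) = 0.30440.
Apparent dip = arctan|0.30440| = 16.93° (true dip is 32.7°, so apparent ≤ true as expected).

16.93°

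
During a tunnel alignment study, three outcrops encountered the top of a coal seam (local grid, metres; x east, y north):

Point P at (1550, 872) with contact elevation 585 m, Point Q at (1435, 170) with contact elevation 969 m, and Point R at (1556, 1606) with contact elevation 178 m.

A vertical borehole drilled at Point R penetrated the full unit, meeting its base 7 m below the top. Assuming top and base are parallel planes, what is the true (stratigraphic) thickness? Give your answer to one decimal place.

6.1 m

Let the plane be z = a·x + b·y + c.
Point Q−Point P: −115a − 702b = 384;  Point R−Point P: 6a + 734b = −407.
Solving gives a = 0.04811, b = −0.55489.
|∇z| = √(a²+b²) = 0.55697, so dip δ = arctan(0.55697) = 29.12°.
True thickness = vertical thickness × cos δ = 7 × cos 29.12° = 6.1 m.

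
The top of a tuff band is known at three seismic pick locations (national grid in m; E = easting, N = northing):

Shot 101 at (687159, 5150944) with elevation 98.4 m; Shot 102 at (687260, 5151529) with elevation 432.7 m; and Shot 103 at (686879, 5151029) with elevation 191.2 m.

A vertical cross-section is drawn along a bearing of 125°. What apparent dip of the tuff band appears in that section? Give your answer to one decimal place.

Let the plane be z = a·E + b·N + c.
Shot 102−Shot 101: 101a + 585b = 334.3;  Shot 103−Shot 101: −280a + 85b = 92.8.
Solving gives a = −0.15009, b = 0.59737.
Unit vector along 125° is (sin 125°, cos 125°) = (0.8192, -0.5736).
Slope in that direction = a·(0.8192) + b·(-0.5736) = −0.46558.
Apparent dip = arctan|0.46558| = 25.0° (true dip is 31.6°, so apparent ≤ true as expected).

25.0°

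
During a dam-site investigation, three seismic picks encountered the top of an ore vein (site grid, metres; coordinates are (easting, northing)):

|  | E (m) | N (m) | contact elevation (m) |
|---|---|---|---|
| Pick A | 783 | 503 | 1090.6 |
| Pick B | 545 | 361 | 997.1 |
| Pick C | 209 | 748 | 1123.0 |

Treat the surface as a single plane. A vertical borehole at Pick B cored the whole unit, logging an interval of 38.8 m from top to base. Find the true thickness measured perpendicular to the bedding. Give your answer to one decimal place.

35.3 m

Two edge vectors: Pick A→Pick B = (-238, -142, -93.5), Pick A→Pick C = (-574, 245, 32.4).
Normal n = (Pick A→Pick B) × (Pick A→Pick C) = (18306.7, 61380.2, -139818).
So ∂z/∂E = −n_x/n_z = 0.13093 and ∂z/∂N = −n_y/n_z = 0.43900.
|∇z| = √(a²+b²) = 0.45811, so dip δ = arctan(0.45811) = 24.61°.
True thickness = vertical thickness × cos δ = 38.8 × cos 24.61° = 35.3 m.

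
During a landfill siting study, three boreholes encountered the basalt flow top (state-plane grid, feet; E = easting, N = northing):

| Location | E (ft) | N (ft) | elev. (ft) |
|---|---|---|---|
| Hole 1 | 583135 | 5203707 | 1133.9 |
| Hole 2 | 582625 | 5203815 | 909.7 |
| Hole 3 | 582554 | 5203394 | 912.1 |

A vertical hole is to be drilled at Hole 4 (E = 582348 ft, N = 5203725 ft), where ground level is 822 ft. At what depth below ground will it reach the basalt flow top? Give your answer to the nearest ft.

23 ft

Let the plane be z = a·E + b·N + c.
Hole 2−Hole 1: −510a + 108b = −224.2;  Hole 3−Hole 1: −581a − 313b = −221.8.
Solving gives a = 0.42328378, b = −0.07708586.
Then c = 1133.9 − a·583135 − b·5203707 = 155434.56.
At (582348, 5203725): z_contact = 246498.5 − 401133.6 + 155434.56 = 799.4 ft.
Depth below ground = 822 − 799.4 = 23 ft.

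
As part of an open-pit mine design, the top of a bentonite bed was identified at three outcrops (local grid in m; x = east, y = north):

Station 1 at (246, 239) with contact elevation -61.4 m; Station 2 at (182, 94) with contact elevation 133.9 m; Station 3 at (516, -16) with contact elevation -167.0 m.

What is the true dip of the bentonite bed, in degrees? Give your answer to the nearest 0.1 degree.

Two edge vectors: Station 1→Station 2 = (-64, -145, 195.3), Station 1→Station 3 = (270, -255, -105.6).
Normal n = (Station 1→Station 2) × (Station 1→Station 3) = (65113.5, 45972.6, 55470).
So ∂z/∂x = −n_x/n_z = −1.17385 and ∂z/∂y = −n_y/n_z = −0.82878.
Gradient magnitude |∇z| = √(a² + b²) = √(1.37793 + 0.68688) = 1.43694.
True dip = arctan(1.43694) = 55.2°, dipping toward NE (azimuth ≈ 055°).

55.2°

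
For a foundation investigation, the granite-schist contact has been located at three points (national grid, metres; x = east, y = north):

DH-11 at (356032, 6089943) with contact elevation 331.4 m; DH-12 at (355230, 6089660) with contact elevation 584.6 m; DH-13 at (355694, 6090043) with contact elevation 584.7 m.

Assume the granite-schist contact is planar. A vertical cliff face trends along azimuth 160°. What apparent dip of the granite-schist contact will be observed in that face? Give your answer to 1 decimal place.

39.2°

Two edge vectors: DH-11→DH-12 = (-802, -283, 253.2), DH-11→DH-13 = (-338, 100, 253.3).
Normal n = (DH-11→DH-12) × (DH-11→DH-13) = (-97003.9, 117565, -175854).
So ∂z/∂x = −n_x/n_z = −0.55162 and ∂z/∂y = −n_y/n_z = 0.66854.
Unit vector along 160° is (sin 160°, cos 160°) = (0.3420, -0.9397).
Slope in that direction = a·(0.3420) + b·(-0.9397) = −0.81688.
Apparent dip = arctan|0.81688| = 39.2° (true dip is 40.9°, so apparent ≤ true as expected).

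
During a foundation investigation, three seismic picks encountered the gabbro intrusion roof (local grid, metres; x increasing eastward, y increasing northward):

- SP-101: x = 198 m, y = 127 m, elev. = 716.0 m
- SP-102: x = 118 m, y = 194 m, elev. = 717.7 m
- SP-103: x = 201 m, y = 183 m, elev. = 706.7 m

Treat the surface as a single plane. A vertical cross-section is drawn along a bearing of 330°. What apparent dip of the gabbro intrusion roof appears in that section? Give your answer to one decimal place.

3.4°

Two edge vectors: SP-101→SP-102 = (-80, 67, 1.7), SP-101→SP-103 = (3, 56, -9.3).
Normal n = (SP-101→SP-102) × (SP-101→SP-103) = (-718.3, -738.9, -4681).
So ∂z/∂x = −n_x/n_z = −0.15345 and ∂z/∂y = −n_y/n_z = −0.15785.
Unit vector along 330° is (sin 330°, cos 330°) = (-0.5000, 0.8660).
Slope in that direction = a·(-0.5000) + b·(0.8660) = −0.05998.
Apparent dip = arctan|0.05998| = 3.4° (true dip is 12.4°, so apparent ≤ true as expected).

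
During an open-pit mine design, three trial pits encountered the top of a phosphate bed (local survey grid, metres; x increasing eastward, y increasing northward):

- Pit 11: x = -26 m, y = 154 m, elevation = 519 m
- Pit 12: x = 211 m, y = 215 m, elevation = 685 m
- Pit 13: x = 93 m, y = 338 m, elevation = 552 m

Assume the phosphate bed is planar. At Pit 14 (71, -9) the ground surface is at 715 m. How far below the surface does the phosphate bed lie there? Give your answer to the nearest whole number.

66 m

Two edge vectors: Pit 11→Pit 12 = (237, 61, 166), Pit 11→Pit 13 = (119, 184, 33).
Normal n = (Pit 11→Pit 12) × (Pit 11→Pit 13) = (-28531, 11933, 36349).
So ∂z/∂x = −n_x/n_z = 0.78492 and ∂z/∂y = −n_y/n_z = −0.32829.
Intercept c from Pit 11: 519 + 20.41 + 50.56 = 589.96.
At (71, -9): z_contact = 55.7 + 3.0 + 589.96 = 648.6 m.
Depth below ground = 715 − 648.6 = 66 m.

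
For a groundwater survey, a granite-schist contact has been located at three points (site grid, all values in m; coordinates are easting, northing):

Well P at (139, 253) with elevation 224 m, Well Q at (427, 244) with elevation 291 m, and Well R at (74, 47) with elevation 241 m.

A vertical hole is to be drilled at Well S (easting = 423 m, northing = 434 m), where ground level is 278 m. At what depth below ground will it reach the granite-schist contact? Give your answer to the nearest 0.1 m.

Two edge vectors: Well P→Well Q = (288, -9, 67), Well P→Well R = (-65, -206, 17).
Normal n = (Well P→Well Q) × (Well P→Well R) = (13649, -9251, -59913).
So ∂z/∂easting = −n_x/n_z = 0.22781 and ∂z/∂northing = −n_y/n_z = −0.15441.
Intercept c from Well P: 224 − 31.67 + 39.07 = 231.40.
At (423, 434): z_contact = 96.37 − 67.01 + 231.40 = 260.75 m.
Depth below ground = 278 − 260.75 = 17.2 m.

17.2 m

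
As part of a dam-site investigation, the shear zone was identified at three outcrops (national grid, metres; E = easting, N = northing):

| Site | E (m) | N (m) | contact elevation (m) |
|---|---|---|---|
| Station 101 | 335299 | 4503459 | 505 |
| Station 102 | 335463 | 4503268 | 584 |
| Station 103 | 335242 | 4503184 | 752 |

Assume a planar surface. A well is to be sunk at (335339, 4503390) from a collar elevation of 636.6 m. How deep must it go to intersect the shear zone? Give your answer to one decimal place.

94.3 m

Two edge vectors: Station 101→Station 102 = (164, -191, 79), Station 101→Station 103 = (-57, -275, 247).
Normal n = (Station 101→Station 102) × (Station 101→Station 103) = (-25452, -45011, -55987).
So ∂z/∂E = −n_x/n_z = −0.454605533 and ∂z/∂N = −n_y/n_z = −0.803954489.
Intercept c from Station 101: 505 + 152428.78 + 3620576.08 = 3773509.86.
At (335339, 4503390): z_contact = −152446.96 − 3620520.61 + 3773509.86 = 542.29 m.
Depth below ground = 636.6 − 542.29 = 94.3 m.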